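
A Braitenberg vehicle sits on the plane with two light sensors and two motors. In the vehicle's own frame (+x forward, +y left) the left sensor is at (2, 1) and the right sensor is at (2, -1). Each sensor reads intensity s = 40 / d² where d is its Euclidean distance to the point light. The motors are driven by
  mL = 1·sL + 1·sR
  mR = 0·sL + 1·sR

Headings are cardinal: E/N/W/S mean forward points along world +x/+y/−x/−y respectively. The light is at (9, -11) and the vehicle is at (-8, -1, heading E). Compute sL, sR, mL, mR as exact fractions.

20/173 20/153 6520/26469 20/153

left sensor world pos  = (-6, 0); dL² = 346
right sensor world pos = (-6, -2); dR² = 306
sL = 40/346 = 20/173
sR = 40/306 = 20/153
mL = 1·sL + 1·sR = 6520/26469
mR = 0·sL + 1·sR = 20/153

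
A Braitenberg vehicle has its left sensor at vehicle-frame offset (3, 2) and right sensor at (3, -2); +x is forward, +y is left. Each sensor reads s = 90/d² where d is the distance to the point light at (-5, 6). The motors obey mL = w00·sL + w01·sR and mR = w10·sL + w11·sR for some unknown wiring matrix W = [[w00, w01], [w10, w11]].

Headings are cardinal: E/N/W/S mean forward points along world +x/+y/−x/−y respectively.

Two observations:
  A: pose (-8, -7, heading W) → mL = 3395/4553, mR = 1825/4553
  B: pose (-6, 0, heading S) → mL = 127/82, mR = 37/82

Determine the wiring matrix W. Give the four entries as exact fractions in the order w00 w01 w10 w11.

obs A: pose=(-8,-7,W) → sL=10/29, sR=90/157, mL=3395/4553, mR=1825/4553
obs B: pose=(-6,0,S) → sL=45/41, sR=1, mL=127/82, mR=37/82
sensor matrix S = [[10/29, 90/157], [45/41, 1]]; det S = -53080/186673
solve [mL_A; mL_B] = S·[w00; w01] and [mR_A; mR_B] = S·[w10; w11]:
  w00 = 1/2, w01 = 1, w10 = -1/2, w11 = 1

1/2 1 -1/2 1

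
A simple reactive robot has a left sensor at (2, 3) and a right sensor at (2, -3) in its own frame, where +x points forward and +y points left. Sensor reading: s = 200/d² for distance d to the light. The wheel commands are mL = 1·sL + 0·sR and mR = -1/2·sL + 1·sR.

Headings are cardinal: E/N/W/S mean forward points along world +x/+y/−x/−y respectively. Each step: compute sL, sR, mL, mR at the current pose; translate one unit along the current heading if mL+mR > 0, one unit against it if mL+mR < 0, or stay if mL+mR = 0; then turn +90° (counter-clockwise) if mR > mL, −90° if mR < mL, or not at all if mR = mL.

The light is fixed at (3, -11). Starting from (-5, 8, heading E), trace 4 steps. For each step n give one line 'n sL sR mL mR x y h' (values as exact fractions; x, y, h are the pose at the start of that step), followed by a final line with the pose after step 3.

n=0: pose=(-5,8,E); sL=5/13, sR=50/73; mL=5/13, mR=935/1898; mL+mR=1665/1898 → advance +1; mR−mL=205/1898 → turn +1·90°
n=1: pose=(-4,8,N); sL=200/541, sR=200/457; mL=200/541, mR=62500/247237; mL+mR=153900/247237 → advance +1; mR−mL=-28900/247237 → turn -1·90°
n=2: pose=(-4,9,E); sL=100/277, sR=100/157; mL=100/277, mR=19850/43489; mL+mR=35550/43489 → advance +1; mR−mL=4150/43489 → turn +1·90°
n=3: pose=(-3,9,N); sL=40/113, sR=200/493; mL=40/113, mR=12740/55709; mL+mR=32460/55709 → advance +1; mR−mL=-6980/55709 → turn -1·90°

0 5/13 50/73 5/13 935/1898 -5 8 E
1 200/541 200/457 200/541 62500/247237 -4 8 N
2 100/277 100/157 100/277 19850/43489 -4 9 E
3 40/113 200/493 40/113 12740/55709 -3 9 N
final -3 10 E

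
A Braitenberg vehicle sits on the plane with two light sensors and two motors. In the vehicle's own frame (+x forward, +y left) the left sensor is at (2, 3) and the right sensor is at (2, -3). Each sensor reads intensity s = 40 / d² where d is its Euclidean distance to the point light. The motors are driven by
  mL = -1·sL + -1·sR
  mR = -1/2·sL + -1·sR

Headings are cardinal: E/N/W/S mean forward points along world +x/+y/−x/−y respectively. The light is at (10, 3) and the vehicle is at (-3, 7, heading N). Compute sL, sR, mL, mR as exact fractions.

left sensor world pos  = (-6, 9); dL² = 292
right sensor world pos = (0, 9); dR² = 136
sL = 40/292 = 10/73
sR = 40/136 = 5/17
mL = -1·sL + -1·sR = -535/1241
mR = -1/2·sL + -1·sR = -450/1241

10/73 5/17 -535/1241 -450/1241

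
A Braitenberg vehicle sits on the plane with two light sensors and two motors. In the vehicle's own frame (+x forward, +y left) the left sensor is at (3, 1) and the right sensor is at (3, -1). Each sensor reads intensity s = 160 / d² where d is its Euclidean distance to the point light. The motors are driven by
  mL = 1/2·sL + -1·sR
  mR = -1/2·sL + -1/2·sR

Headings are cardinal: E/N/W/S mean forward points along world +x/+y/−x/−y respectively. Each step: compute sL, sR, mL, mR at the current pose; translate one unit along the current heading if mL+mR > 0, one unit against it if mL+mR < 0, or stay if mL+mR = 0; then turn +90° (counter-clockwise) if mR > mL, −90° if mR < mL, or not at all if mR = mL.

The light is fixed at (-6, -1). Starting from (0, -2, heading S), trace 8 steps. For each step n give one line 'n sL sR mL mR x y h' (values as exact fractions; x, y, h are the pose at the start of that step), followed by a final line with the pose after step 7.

n=0: pose=(0,-2,S); sL=32/13, sR=160/41; mL=-1424/533, mR=-1696/533; mL+mR=-240/41 → advance -1; mR−mL=-272/533 → turn -1·90°
n=1: pose=(0,-1,W); sL=16, sR=16; mL=-8, mR=-16; mL+mR=-24 → advance -1; mR−mL=-8 → turn -1·90°
n=2: pose=(1,-1,N); sL=32/9, sR=160/73; mL=-272/657, mR=-1888/657; mL+mR=-240/73 → advance -1; mR−mL=-1616/657 → turn -1·90°
n=3: pose=(1,-2,E); sL=8/5, sR=20/13; mL=-48/65, mR=-102/65; mL+mR=-30/13 → advance -1; mR−mL=-54/65 → turn -1·90°
n=4: pose=(0,-2,S); sL=32/13, sR=160/41; mL=-1424/533, mR=-1696/533; mL+mR=-240/41 → advance -1; mR−mL=-272/533 → turn -1·90°
n=5: pose=(0,-1,W); sL=16, sR=16; mL=-8, mR=-16; mL+mR=-24 → advance -1; mR−mL=-8 → turn -1·90°
n=6: pose=(1,-1,N); sL=32/9, sR=160/73; mL=-272/657, mR=-1888/657; mL+mR=-240/73 → advance -1; mR−mL=-1616/657 → turn -1·90°
n=7: pose=(1,-2,E); sL=8/5, sR=20/13; mL=-48/65, mR=-102/65; mL+mR=-30/13 → advance -1; mR−mL=-54/65 → turn -1·90°

0 32/13 160/41 -1424/533 -1696/533 0 -2 S
1 16 16 -8 -16 0 -1 W
2 32/9 160/73 -272/657 -1888/657 1 -1 N
3 8/5 20/13 -48/65 -102/65 1 -2 E
4 32/13 160/41 -1424/533 -1696/533 0 -2 S
5 16 16 -8 -16 0 -1 W
6 32/9 160/73 -272/657 -1888/657 1 -1 N
7 8/5 20/13 -48/65 -102/65 1 -2 E
final 0 -2 S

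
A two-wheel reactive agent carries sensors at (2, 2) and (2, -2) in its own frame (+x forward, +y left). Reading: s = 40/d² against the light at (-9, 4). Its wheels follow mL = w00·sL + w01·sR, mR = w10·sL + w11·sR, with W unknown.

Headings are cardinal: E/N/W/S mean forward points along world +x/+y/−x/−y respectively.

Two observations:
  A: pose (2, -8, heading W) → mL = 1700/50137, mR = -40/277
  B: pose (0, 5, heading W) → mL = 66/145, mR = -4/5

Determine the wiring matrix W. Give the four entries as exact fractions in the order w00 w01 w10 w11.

1 -1/2 -1 0

obs A: pose=(2,-8,W) → sL=40/277, sR=40/181, mL=1700/50137, mR=-40/277
obs B: pose=(0,5,W) → sL=4/5, sR=20/29, mL=66/145, mR=-4/5
sensor matrix S = [[40/277, 40/181], [4/5, 20/29]]; det S = -112256/1453973
solve [mL_A; mL_B] = S·[w00; w01] and [mR_A; mR_B] = S·[w10; w11]:
  w00 = 1, w01 = -1/2, w10 = -1, w11 = 0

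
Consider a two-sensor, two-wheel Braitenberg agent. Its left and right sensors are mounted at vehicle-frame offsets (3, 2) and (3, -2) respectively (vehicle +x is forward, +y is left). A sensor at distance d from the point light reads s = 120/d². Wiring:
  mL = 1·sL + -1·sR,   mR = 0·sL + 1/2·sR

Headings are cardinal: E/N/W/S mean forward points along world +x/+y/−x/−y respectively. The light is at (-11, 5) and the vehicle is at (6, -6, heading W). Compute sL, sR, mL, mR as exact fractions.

24/73 120/277 -2112/20221 60/277

left sensor world pos  = (3, -8); dL² = 365
right sensor world pos = (3, -4); dR² = 277
sL = 120/365 = 24/73
sR = 120/277 = 120/277
mL = 1·sL + -1·sR = -2112/20221
mR = 0·sL + 1/2·sR = 60/277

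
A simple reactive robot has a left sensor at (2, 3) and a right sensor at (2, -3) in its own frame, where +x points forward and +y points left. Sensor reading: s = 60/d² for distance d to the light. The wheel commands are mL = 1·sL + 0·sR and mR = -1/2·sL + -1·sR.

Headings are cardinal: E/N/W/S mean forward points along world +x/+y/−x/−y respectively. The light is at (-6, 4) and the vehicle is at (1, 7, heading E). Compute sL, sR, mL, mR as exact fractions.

20/39 20/27 20/39 -350/351

left sensor world pos  = (3, 10); dL² = 117
right sensor world pos = (3, 4); dR² = 81
sL = 60/117 = 20/39
sR = 60/81 = 20/27
mL = 1·sL + 0·sR = 20/39
mR = -1/2·sL + -1·sR = -350/351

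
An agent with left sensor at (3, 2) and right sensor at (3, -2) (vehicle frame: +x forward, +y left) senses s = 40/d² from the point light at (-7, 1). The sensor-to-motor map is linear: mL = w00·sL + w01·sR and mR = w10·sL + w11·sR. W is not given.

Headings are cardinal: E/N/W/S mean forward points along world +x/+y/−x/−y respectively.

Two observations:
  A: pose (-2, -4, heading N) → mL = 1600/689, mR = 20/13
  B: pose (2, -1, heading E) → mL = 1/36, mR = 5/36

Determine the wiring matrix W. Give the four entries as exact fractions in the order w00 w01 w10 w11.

obs A: pose=(-2,-4,N) → sL=40/13, sR=40/53, mL=1600/689, mR=20/13
obs B: pose=(2,-1,E) → sL=5/18, sR=1/4, mL=1/36, mR=5/36
sensor matrix S = [[40/13, 40/53], [5/18, 1/4]]; det S = 3470/6201
solve [mL_A; mL_B] = S·[w00; w01] and [mR_A; mR_B] = S·[w10; w11]:
  w00 = 1, w01 = -1, w10 = 1/2, w11 = 0

1 -1 1/2 0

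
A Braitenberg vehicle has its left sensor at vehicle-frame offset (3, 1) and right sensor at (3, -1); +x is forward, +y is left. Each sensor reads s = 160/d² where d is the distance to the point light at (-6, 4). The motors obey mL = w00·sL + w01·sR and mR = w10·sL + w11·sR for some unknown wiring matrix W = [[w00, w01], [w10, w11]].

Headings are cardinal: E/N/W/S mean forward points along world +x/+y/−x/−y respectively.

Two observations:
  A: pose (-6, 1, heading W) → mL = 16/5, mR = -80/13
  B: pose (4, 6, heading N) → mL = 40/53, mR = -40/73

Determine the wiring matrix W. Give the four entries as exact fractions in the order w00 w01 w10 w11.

1/2 0 0 -1/2

obs A: pose=(-6,1,W) → sL=32/5, sR=160/13, mL=16/5, mR=-80/13
obs B: pose=(4,6,N) → sL=80/53, sR=80/73, mL=40/53, mR=-40/73
sensor matrix S = [[32/5, 160/13], [80/53, 80/73]]; det S = -581632/50297
solve [mL_A; mL_B] = S·[w00; w01] and [mR_A; mR_B] = S·[w10; w11]:
  w00 = 1/2, w01 = 0, w10 = 0, w11 = -1/2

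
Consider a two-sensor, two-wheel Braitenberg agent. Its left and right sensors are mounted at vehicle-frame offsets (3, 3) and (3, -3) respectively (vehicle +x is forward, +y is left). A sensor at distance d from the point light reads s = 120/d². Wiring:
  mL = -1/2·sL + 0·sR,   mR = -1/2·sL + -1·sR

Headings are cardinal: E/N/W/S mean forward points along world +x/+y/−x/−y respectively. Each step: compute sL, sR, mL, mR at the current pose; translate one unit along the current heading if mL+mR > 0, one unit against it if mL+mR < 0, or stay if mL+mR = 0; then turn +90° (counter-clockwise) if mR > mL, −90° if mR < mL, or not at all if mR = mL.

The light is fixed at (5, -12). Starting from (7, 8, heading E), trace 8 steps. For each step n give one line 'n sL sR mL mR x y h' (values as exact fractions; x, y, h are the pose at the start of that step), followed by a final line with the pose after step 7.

0 60/277 60/157 -30/277 -21330/43489 7 8 E
1 24/61 120/293 -12/61 -10836/17873 6 8 S
2 15/41 6/29 -15/82 -927/2378 6 9 W
3 120/577 120/601 -60/577 -105300/346777 7 9 N
4 60/277 60/157 -30/277 -21330/43489 7 8 E
5 24/61 120/293 -12/61 -10836/17873 6 8 S
6 15/41 6/29 -15/82 -927/2378 6 9 W
7 120/577 120/601 -60/577 -105300/346777 7 9 N
final 7 8 E

n=0: pose=(7,8,E); sL=60/277, sR=60/157; mL=-30/277, mR=-21330/43489; mL+mR=-26040/43489 → advance -1; mR−mL=-60/157 → turn -1·90°
n=1: pose=(6,8,S); sL=24/61, sR=120/293; mL=-12/61, mR=-10836/17873; mL+mR=-14352/17873 → advance -1; mR−mL=-120/293 → turn -1·90°
n=2: pose=(6,9,W); sL=15/41, sR=6/29; mL=-15/82, mR=-927/2378; mL+mR=-681/1189 → advance -1; mR−mL=-6/29 → turn -1·90°
n=3: pose=(7,9,N); sL=120/577, sR=120/601; mL=-60/577, mR=-105300/346777; mL+mR=-141360/346777 → advance -1; mR−mL=-120/601 → turn -1·90°
n=4: pose=(7,8,E); sL=60/277, sR=60/157; mL=-30/277, mR=-21330/43489; mL+mR=-26040/43489 → advance -1; mR−mL=-60/157 → turn -1·90°
n=5: pose=(6,8,S); sL=24/61, sR=120/293; mL=-12/61, mR=-10836/17873; mL+mR=-14352/17873 → advance -1; mR−mL=-120/293 → turn -1·90°
n=6: pose=(6,9,W); sL=15/41, sR=6/29; mL=-15/82, mR=-927/2378; mL+mR=-681/1189 → advance -1; mR−mL=-6/29 → turn -1·90°
n=7: pose=(7,9,N); sL=120/577, sR=120/601; mL=-60/577, mR=-105300/346777; mL+mR=-141360/346777 → advance -1; mR−mL=-120/601 → turn -1·90°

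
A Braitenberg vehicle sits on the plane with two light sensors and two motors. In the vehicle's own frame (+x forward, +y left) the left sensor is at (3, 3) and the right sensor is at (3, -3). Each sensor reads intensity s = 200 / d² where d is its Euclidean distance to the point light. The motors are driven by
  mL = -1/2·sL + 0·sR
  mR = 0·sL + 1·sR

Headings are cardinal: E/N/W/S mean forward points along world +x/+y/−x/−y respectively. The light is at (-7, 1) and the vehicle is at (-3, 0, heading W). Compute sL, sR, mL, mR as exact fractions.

left sensor world pos  = (-6, -3); dL² = 17
right sensor world pos = (-6, 3); dR² = 5
sL = 200/17 = 200/17
sR = 200/5 = 40
mL = -1/2·sL + 0·sR = -100/17
mR = 0·sL + 1·sR = 40

200/17 40 -100/17 40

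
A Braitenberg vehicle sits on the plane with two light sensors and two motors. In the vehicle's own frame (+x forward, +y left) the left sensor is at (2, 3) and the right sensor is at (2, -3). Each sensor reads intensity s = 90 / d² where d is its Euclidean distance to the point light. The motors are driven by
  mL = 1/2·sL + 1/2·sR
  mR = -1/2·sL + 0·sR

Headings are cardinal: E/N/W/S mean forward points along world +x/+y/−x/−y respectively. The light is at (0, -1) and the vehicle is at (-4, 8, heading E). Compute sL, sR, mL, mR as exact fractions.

left sensor world pos  = (-2, 11); dL² = 148
right sensor world pos = (-2, 5); dR² = 40
sL = 90/148 = 45/74
sR = 90/40 = 9/4
mL = 1/2·sL + 1/2·sR = 423/296
mR = -1/2·sL + 0·sR = -45/148

45/74 9/4 423/296 -45/148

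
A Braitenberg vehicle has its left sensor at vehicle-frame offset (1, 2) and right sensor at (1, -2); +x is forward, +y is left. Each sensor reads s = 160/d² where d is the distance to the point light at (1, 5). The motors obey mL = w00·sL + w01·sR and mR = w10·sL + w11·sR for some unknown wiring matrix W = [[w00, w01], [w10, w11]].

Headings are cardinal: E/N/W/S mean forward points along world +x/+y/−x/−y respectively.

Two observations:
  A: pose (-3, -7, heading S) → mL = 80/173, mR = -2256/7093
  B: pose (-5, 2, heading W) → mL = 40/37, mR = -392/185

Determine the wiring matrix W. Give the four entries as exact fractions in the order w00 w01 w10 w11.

obs A: pose=(-3,-7,S) → sL=160/173, sR=32/41, mL=80/173, mR=-2256/7093
obs B: pose=(-5,2,W) → sL=80/37, sR=16/5, mL=40/37, mR=-392/185
sensor matrix S = [[160/173, 32/41], [80/37, 16/5]]; det S = 333824/262441
solve [mL_A; mL_B] = S·[w00; w01] and [mR_A; mR_B] = S·[w10; w11]:
  w00 = 1/2, w01 = 0, w10 = 1/2, w11 = -1

1/2 0 1/2 -1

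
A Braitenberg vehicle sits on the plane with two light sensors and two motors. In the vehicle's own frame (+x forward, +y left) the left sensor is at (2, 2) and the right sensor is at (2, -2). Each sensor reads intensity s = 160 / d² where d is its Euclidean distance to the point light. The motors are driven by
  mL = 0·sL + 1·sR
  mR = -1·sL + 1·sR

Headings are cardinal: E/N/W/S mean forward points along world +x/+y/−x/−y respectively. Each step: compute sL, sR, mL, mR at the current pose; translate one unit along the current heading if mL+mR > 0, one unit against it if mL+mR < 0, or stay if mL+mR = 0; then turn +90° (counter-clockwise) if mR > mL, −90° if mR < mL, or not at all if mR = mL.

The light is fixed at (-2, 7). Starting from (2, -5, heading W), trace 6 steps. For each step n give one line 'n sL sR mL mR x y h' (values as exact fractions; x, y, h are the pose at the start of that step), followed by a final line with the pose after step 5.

n=0: pose=(2,-5,W); sL=4/5, sR=20/13; mL=20/13, mR=48/65; mL+mR=148/65 → advance +1; mR−mL=-4/5 → turn -1·90°
n=1: pose=(1,-5,N); sL=160/101, sR=32/25; mL=32/25, mR=-768/2525; mL+mR=2464/2525 → advance +1; mR−mL=-160/101 → turn -1·90°
n=2: pose=(1,-4,E); sL=80/53, sR=80/97; mL=80/97, mR=-3520/5141; mL+mR=720/5141 → advance +1; mR−mL=-80/53 → turn -1·90°
n=3: pose=(2,-4,S); sL=32/41, sR=160/173; mL=160/173, mR=1024/7093; mL+mR=7584/7093 → advance +1; mR−mL=-32/41 → turn -1·90°
n=4: pose=(2,-5,W); sL=4/5, sR=20/13; mL=20/13, mR=48/65; mL+mR=148/65 → advance +1; mR−mL=-4/5 → turn -1·90°
n=5: pose=(1,-5,N); sL=160/101, sR=32/25; mL=32/25, mR=-768/2525; mL+mR=2464/2525 → advance +1; mR−mL=-160/101 → turn -1·90°

0 4/5 20/13 20/13 48/65 2 -5 W
1 160/101 32/25 32/25 -768/2525 1 -5 N
2 80/53 80/97 80/97 -3520/5141 1 -4 E
3 32/41 160/173 160/173 1024/7093 2 -4 S
4 4/5 20/13 20/13 48/65 2 -5 W
5 160/101 32/25 32/25 -768/2525 1 -5 N
final 1 -4 E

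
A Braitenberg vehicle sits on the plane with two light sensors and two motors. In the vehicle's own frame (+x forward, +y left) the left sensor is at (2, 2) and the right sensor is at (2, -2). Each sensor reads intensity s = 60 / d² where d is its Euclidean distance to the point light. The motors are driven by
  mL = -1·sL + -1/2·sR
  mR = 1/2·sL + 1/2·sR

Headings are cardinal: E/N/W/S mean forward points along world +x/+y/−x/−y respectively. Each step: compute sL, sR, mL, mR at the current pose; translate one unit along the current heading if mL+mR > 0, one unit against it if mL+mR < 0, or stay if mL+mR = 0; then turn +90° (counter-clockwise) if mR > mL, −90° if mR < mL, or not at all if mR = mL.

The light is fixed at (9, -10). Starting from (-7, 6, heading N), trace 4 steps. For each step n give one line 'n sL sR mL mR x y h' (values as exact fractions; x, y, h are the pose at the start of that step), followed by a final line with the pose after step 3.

0 5/54 3/26 -211/1404 73/702 -7 6 N
1 60/493 60/613 -51570/302209 33180/302209 -7 5 W
2 30/169 30/229 -9405/38701 5970/38701 -6 5 S
3 60/493 12/73 -7338/35989 5148/35989 -6 6 E
final -7 6 N

n=0: pose=(-7,6,N); sL=5/54, sR=3/26; mL=-211/1404, mR=73/702; mL+mR=-5/108 → advance -1; mR−mL=119/468 → turn +1·90°
n=1: pose=(-7,5,W); sL=60/493, sR=60/613; mL=-51570/302209, mR=33180/302209; mL+mR=-30/493 → advance -1; mR−mL=84750/302209 → turn +1·90°
n=2: pose=(-6,5,S); sL=30/169, sR=30/229; mL=-9405/38701, mR=5970/38701; mL+mR=-15/169 → advance -1; mR−mL=15375/38701 → turn +1·90°
n=3: pose=(-6,6,E); sL=60/493, sR=12/73; mL=-7338/35989, mR=5148/35989; mL+mR=-30/493 → advance -1; mR−mL=12486/35989 → turn +1·90°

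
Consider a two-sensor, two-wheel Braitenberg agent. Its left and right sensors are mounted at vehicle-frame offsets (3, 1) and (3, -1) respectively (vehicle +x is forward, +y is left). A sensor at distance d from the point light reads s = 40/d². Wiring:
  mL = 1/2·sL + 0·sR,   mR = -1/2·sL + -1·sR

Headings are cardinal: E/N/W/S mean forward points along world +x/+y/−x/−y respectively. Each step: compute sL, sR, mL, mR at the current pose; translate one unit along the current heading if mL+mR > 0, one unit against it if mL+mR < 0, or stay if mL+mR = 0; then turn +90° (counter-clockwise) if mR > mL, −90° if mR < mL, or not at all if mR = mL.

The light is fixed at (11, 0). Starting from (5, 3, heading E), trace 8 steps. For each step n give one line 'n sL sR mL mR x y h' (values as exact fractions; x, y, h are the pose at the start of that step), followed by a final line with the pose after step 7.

0 8/5 40/13 4/5 -252/65 5 3 E
1 10/9 5/8 5/9 -85/72 4 3 S
2 40/109 8/25 20/109 -1372/2725 4 4 W
3 20/49 20/37 10/49 -1350/1813 5 4 N
4 8/5 40/13 4/5 -252/65 5 3 E
5 10/9 5/8 5/9 -85/72 4 3 S
6 40/109 8/25 20/109 -1372/2725 4 4 W
7 20/49 20/37 10/49 -1350/1813 5 4 N
final 5 3 E

n=0: pose=(5,3,E); sL=8/5, sR=40/13; mL=4/5, mR=-252/65; mL+mR=-40/13 → advance -1; mR−mL=-304/65 → turn -1·90°
n=1: pose=(4,3,S); sL=10/9, sR=5/8; mL=5/9, mR=-85/72; mL+mR=-5/8 → advance -1; mR−mL=-125/72 → turn -1·90°
n=2: pose=(4,4,W); sL=40/109, sR=8/25; mL=20/109, mR=-1372/2725; mL+mR=-8/25 → advance -1; mR−mL=-1872/2725 → turn -1·90°
n=3: pose=(5,4,N); sL=20/49, sR=20/37; mL=10/49, mR=-1350/1813; mL+mR=-20/37 → advance -1; mR−mL=-1720/1813 → turn -1·90°
n=4: pose=(5,3,E); sL=8/5, sR=40/13; mL=4/5, mR=-252/65; mL+mR=-40/13 → advance -1; mR−mL=-304/65 → turn -1·90°
n=5: pose=(4,3,S); sL=10/9, sR=5/8; mL=5/9, mR=-85/72; mL+mR=-5/8 → advance -1; mR−mL=-125/72 → turn -1·90°
n=6: pose=(4,4,W); sL=40/109, sR=8/25; mL=20/109, mR=-1372/2725; mL+mR=-8/25 → advance -1; mR−mL=-1872/2725 → turn -1·90°
n=7: pose=(5,4,N); sL=20/49, sR=20/37; mL=10/49, mR=-1350/1813; mL+mR=-20/37 → advance -1; mR−mL=-1720/1813 → turn -1·90°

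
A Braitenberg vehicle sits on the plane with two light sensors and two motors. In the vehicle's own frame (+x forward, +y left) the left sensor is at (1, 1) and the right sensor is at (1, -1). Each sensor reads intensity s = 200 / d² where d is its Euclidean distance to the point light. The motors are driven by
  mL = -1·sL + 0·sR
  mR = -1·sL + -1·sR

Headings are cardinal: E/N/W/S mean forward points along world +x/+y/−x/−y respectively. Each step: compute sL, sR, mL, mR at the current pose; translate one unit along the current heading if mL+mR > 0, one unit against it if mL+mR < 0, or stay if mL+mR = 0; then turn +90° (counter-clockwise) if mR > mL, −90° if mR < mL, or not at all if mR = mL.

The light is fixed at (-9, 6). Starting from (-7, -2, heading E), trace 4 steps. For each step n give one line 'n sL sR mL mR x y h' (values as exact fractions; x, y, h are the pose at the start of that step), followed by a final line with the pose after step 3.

0 100/29 20/9 -100/29 -1480/261 -7 -2 E
1 40/17 200/81 -40/17 -6640/1377 -8 -2 S
2 25/8 50/9 -25/8 -625/72 -8 -1 W
3 200/37 40/9 -200/37 -3280/333 -7 -1 N
final -7 -2 E

n=0: pose=(-7,-2,E); sL=100/29, sR=20/9; mL=-100/29, mR=-1480/261; mL+mR=-2380/261 → advance -1; mR−mL=-20/9 → turn -1·90°
n=1: pose=(-8,-2,S); sL=40/17, sR=200/81; mL=-40/17, mR=-6640/1377; mL+mR=-9880/1377 → advance -1; mR−mL=-200/81 → turn -1·90°
n=2: pose=(-8,-1,W); sL=25/8, sR=50/9; mL=-25/8, mR=-625/72; mL+mR=-425/36 → advance -1; mR−mL=-50/9 → turn -1·90°
n=3: pose=(-7,-1,N); sL=200/37, sR=40/9; mL=-200/37, mR=-3280/333; mL+mR=-5080/333 → advance -1; mR−mL=-40/9 → turn -1·90°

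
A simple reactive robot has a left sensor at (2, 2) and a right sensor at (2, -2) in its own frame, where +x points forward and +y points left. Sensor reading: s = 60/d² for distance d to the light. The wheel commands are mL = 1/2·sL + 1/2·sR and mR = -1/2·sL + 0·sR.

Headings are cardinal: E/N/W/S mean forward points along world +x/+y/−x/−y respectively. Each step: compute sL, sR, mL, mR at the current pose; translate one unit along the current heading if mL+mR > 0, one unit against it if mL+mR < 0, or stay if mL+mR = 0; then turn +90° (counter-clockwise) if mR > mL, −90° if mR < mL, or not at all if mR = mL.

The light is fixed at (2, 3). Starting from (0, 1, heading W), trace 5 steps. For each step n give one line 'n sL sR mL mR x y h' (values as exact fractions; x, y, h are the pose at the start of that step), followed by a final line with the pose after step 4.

n=0: pose=(0,1,W); sL=15/8, sR=15/4; mL=45/16, mR=-15/16; mL+mR=15/8 → advance +1; mR−mL=-15/4 → turn -1·90°
n=1: pose=(-1,1,N); sL=12/5, sR=60; mL=156/5, mR=-6/5; mL+mR=30 → advance +1; mR−mL=-162/5 → turn -1·90°
n=2: pose=(-1,2,E); sL=30, sR=6; mL=18, mR=-15; mL+mR=3 → advance +1; mR−mL=-33 → turn -1·90°
n=3: pose=(0,2,S); sL=20/3, sR=12/5; mL=68/15, mR=-10/3; mL+mR=6/5 → advance +1; mR−mL=-118/15 → turn -1·90°
n=4: pose=(0,1,W); sL=15/8, sR=15/4; mL=45/16, mR=-15/16; mL+mR=15/8 → advance +1; mR−mL=-15/4 → turn -1·90°

0 15/8 15/4 45/16 -15/16 0 1 W
1 12/5 60 156/5 -6/5 -1 1 N
2 30 6 18 -15 -1 2 E
3 20/3 12/5 68/15 -10/3 0 2 S
4 15/8 15/4 45/16 -15/16 0 1 W
final -1 1 N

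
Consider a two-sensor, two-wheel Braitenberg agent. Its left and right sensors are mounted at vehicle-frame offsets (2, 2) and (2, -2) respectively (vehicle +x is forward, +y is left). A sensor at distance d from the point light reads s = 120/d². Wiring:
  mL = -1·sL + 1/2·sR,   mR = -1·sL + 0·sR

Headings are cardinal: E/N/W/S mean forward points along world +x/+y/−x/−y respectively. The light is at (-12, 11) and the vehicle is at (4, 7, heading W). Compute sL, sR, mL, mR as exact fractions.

15/29 3/5 -63/290 -15/29

left sensor world pos  = (2, 5); dL² = 232
right sensor world pos = (2, 9); dR² = 200
sL = 120/232 = 15/29
sR = 120/200 = 3/5
mL = -1·sL + 1/2·sR = -63/290
mR = -1·sL + 0·sR = -15/29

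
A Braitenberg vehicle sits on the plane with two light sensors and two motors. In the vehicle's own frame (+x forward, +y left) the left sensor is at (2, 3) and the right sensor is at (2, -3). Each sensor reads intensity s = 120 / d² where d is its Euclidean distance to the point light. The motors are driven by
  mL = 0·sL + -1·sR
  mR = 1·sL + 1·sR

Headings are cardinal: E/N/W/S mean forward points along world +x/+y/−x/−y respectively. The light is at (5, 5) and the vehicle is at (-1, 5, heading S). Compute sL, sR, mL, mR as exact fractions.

120/13 24/17 -24/17 2352/221

left sensor world pos  = (2, 3); dL² = 13
right sensor world pos = (-4, 3); dR² = 85
sL = 120/13 = 120/13
sR = 120/85 = 24/17
mL = 0·sL + -1·sR = -24/17
mR = 1·sL + 1·sR = 2352/221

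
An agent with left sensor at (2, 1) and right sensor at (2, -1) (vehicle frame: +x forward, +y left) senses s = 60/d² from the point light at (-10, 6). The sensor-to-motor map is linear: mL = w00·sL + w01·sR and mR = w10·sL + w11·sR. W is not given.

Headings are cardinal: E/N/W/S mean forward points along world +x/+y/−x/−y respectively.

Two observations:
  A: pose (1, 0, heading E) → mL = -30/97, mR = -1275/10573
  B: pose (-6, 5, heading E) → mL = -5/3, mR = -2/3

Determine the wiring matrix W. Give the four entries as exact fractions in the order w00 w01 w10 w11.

-1 0 1/2 -1

obs A: pose=(1,0,E) → sL=30/97, sR=30/109, mL=-30/97, mR=-1275/10573
obs B: pose=(-6,5,E) → sL=5/3, sR=3/2, mL=-5/3, mR=-2/3
sensor matrix S = [[30/97, 30/109], [5/3, 3/2]]; det S = 55/10573
solve [mL_A; mL_B] = S·[w00; w01] and [mR_A; mR_B] = S·[w10; w11]:
  w00 = -1, w01 = 0, w10 = 1/2, w11 = -1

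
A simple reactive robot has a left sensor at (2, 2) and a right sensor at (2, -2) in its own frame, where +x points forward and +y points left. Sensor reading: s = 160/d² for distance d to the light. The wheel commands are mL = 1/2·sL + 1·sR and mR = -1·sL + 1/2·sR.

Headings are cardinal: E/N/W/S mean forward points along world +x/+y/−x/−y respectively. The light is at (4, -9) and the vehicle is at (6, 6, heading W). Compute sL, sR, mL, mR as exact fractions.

left sensor world pos  = (4, 4); dL² = 169
right sensor world pos = (4, 8); dR² = 289
sL = 160/169 = 160/169
sR = 160/289 = 160/289
mL = 1/2·sL + 1·sR = 50160/48841
mR = -1·sL + 1/2·sR = -32720/48841

160/169 160/289 50160/48841 -32720/48841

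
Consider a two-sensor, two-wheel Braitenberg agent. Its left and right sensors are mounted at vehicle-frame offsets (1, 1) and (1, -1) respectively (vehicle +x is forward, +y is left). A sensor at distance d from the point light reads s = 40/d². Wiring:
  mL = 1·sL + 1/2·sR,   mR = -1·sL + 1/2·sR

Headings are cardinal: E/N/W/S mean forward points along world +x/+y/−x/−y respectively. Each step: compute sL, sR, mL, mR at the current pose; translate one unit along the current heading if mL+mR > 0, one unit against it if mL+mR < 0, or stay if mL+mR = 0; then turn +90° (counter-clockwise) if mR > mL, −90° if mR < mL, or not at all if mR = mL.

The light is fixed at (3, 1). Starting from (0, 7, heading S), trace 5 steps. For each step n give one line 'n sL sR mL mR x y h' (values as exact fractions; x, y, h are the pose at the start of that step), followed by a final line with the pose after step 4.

n=0: pose=(0,7,S); sL=40/29, sR=40/41; mL=2220/1189, mR=-1060/1189; mL+mR=40/41 → advance +1; mR−mL=-80/29 → turn -1·90°
n=1: pose=(0,6,W); sL=5/4, sR=10/13; mL=85/52, mR=-45/52; mL+mR=10/13 → advance +1; mR−mL=-5/2 → turn -1·90°
n=2: pose=(-1,6,N); sL=40/61, sR=8/9; mL=604/549, mR=-116/549; mL+mR=8/9 → advance +1; mR−mL=-80/61 → turn -1·90°
n=3: pose=(-1,7,E); sL=20/29, sR=20/17; mL=630/493, mR=-50/493; mL+mR=20/17 → advance +1; mR−mL=-40/29 → turn -1·90°
n=4: pose=(0,7,S); sL=40/29, sR=40/41; mL=2220/1189, mR=-1060/1189; mL+mR=40/41 → advance +1; mR−mL=-80/29 → turn -1·90°

0 40/29 40/41 2220/1189 -1060/1189 0 7 S
1 5/4 10/13 85/52 -45/52 0 6 W
2 40/61 8/9 604/549 -116/549 -1 6 N
3 20/29 20/17 630/493 -50/493 -1 7 E
4 40/29 40/41 2220/1189 -1060/1189 0 7 S
final 0 6 W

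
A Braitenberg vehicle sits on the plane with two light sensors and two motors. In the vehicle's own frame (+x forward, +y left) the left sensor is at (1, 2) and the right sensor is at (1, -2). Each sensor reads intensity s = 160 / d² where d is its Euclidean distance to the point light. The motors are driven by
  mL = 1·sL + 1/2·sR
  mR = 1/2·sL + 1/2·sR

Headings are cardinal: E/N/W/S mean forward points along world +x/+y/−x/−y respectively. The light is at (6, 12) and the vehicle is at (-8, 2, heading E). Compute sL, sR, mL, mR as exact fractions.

left sensor world pos  = (-7, 4); dL² = 233
right sensor world pos = (-7, 0); dR² = 313
sL = 160/233 = 160/233
sR = 160/313 = 160/313
mL = 1·sL + 1/2·sR = 68720/72929
mR = 1/2·sL + 1/2·sR = 43680/72929

160/233 160/313 68720/72929 43680/72929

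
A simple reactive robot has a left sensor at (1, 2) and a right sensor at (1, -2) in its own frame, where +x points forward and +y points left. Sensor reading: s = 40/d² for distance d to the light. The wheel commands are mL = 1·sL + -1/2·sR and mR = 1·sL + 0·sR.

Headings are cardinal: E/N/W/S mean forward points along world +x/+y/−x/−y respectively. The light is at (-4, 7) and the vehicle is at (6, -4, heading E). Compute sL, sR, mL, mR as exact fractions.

20/101 4/29 378/2929 20/101

left sensor world pos  = (7, -2); dL² = 202
right sensor world pos = (7, -6); dR² = 290
sL = 40/202 = 20/101
sR = 40/290 = 4/29
mL = 1·sL + -1/2·sR = 378/2929
mR = 1·sL + 0·sR = 20/101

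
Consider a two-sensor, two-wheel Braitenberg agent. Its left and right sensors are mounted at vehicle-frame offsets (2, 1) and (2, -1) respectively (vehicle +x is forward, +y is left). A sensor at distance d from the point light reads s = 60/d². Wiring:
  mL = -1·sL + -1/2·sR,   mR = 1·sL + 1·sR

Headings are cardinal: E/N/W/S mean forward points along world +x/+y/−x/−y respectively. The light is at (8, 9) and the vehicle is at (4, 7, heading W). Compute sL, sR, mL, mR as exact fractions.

4/3 60/37 -238/111 328/111

left sensor world pos  = (2, 6); dL² = 45
right sensor world pos = (2, 8); dR² = 37
sL = 60/45 = 4/3
sR = 60/37 = 60/37
mL = -1·sL + -1/2·sR = -238/111
mR = 1·sL + 1·sR = 328/111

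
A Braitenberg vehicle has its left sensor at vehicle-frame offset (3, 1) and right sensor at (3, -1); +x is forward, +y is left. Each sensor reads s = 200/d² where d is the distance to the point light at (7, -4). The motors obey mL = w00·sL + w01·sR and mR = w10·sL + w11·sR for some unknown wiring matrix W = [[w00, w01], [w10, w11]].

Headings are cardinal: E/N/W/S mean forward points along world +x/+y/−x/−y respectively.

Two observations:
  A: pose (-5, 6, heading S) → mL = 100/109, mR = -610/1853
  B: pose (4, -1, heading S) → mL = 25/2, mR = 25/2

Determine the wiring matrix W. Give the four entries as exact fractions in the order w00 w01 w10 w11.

obs A: pose=(-5,6,S) → sL=20/17, sR=100/109, mL=100/109, mR=-610/1853
obs B: pose=(4,-1,S) → sL=50, sR=25/2, mL=25/2, mR=25/2
sensor matrix S = [[20/17, 100/109], [50, 25/2]]; det S = -57750/1853
solve [mL_A; mL_B] = S·[w00; w01] and [mR_A; mR_B] = S·[w10; w11]:
  w00 = 0, w01 = 1, w10 = 1/2, w11 = -1

0 1 1/2 -1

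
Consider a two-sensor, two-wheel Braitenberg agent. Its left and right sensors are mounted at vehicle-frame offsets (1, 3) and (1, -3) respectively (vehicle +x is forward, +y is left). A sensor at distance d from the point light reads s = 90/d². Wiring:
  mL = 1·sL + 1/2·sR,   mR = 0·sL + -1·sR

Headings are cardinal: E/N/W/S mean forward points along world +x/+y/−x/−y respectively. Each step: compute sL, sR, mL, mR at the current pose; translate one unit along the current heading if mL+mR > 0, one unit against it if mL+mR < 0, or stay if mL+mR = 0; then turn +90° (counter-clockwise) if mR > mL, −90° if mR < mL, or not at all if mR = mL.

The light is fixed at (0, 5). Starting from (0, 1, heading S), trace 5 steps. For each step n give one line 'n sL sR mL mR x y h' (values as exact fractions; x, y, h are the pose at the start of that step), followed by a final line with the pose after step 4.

n=0: pose=(0,1,S); sL=45/17, sR=45/17; mL=135/34, mR=-45/17; mL+mR=45/34 → advance +1; mR−mL=-225/34 → turn -1·90°
n=1: pose=(0,0,W); sL=18/13, sR=18; mL=135/13, mR=-18; mL+mR=-99/13 → advance -1; mR−mL=-369/13 → turn -1·90°
n=2: pose=(1,0,N); sL=9/2, sR=45/16; mL=189/32, mR=-45/16; mL+mR=99/32 → advance +1; mR−mL=-279/32 → turn -1·90°
n=3: pose=(1,1,E); sL=18, sR=90/53; mL=999/53, mR=-90/53; mL+mR=909/53 → advance +1; mR−mL=-1089/53 → turn -1·90°
n=4: pose=(2,1,S); sL=9/5, sR=45/13; mL=459/130, mR=-45/13; mL+mR=9/130 → advance +1; mR−mL=-909/130 → turn -1·90°

0 45/17 45/17 135/34 -45/17 0 1 S
1 18/13 18 135/13 -18 0 0 W
2 9/2 45/16 189/32 -45/16 1 0 N
3 18 90/53 999/53 -90/53 1 1 E
4 9/5 45/13 459/130 -45/13 2 1 S
final 2 0 W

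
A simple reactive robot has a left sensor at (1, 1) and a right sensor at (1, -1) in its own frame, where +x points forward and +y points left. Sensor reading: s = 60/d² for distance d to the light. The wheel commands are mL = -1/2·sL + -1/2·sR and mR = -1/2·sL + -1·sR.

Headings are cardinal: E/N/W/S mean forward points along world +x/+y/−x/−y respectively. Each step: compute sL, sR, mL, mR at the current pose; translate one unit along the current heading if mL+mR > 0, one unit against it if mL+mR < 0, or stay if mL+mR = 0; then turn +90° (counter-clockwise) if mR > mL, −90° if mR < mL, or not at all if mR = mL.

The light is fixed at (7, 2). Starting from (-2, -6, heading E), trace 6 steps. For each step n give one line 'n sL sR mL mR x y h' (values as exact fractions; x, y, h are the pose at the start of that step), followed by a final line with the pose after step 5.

0 60/113 12/29 -1548/3277 -2226/3277 -2 -6 E
1 10/27 30/101 -910/2727 -1315/2727 -3 -6 S
2 12/37 60/157 -2052/5809 -3162/5809 -3 -5 W
3 15/34 3/5 -177/340 -279/340 -2 -5 N
4 60/113 12/29 -1548/3277 -2226/3277 -2 -6 E
5 10/27 30/101 -910/2727 -1315/2727 -3 -6 S
final -3 -5 W

n=0: pose=(-2,-6,E); sL=60/113, sR=12/29; mL=-1548/3277, mR=-2226/3277; mL+mR=-3774/3277 → advance -1; mR−mL=-6/29 → turn -1·90°
n=1: pose=(-3,-6,S); sL=10/27, sR=30/101; mL=-910/2727, mR=-1315/2727; mL+mR=-2225/2727 → advance -1; mR−mL=-15/101 → turn -1·90°
n=2: pose=(-3,-5,W); sL=12/37, sR=60/157; mL=-2052/5809, mR=-3162/5809; mL+mR=-5214/5809 → advance -1; mR−mL=-30/157 → turn -1·90°
n=3: pose=(-2,-5,N); sL=15/34, sR=3/5; mL=-177/340, mR=-279/340; mL+mR=-114/85 → advance -1; mR−mL=-3/10 → turn -1·90°
n=4: pose=(-2,-6,E); sL=60/113, sR=12/29; mL=-1548/3277, mR=-2226/3277; mL+mR=-3774/3277 → advance -1; mR−mL=-6/29 → turn -1·90°
n=5: pose=(-3,-6,S); sL=10/27, sR=30/101; mL=-910/2727, mR=-1315/2727; mL+mR=-2225/2727 → advance -1; mR−mL=-15/101 → turn -1·90°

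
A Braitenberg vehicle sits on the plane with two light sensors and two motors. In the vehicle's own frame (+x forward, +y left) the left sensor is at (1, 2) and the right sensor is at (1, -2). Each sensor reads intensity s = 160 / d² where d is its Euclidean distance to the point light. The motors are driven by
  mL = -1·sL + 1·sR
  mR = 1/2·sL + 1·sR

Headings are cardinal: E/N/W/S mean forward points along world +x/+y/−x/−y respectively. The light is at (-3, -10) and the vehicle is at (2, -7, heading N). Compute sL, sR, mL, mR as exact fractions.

32/5 32/13 -256/65 368/65

left sensor world pos  = (0, -6); dL² = 25
right sensor world pos = (4, -6); dR² = 65
sL = 160/25 = 32/5
sR = 160/65 = 32/13
mL = -1·sL + 1·sR = -256/65
mR = 1/2·sL + 1·sR = 368/65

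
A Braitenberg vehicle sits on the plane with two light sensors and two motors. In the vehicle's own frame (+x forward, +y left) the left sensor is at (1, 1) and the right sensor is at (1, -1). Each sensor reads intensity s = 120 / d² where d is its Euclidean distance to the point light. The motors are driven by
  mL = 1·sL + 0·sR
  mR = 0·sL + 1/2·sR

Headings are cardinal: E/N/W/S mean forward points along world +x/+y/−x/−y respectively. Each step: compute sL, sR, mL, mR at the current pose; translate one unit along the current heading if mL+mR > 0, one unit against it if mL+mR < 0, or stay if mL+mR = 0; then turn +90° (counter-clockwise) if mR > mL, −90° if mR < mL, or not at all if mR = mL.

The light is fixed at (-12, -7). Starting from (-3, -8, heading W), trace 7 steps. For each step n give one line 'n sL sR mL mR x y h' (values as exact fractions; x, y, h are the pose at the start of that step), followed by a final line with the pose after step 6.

0 30/17 15/8 30/17 15/16 -3 -8 W
1 120/49 40/27 120/49 20/27 -4 -8 N
2 60/41 60/41 60/41 30/41 -4 -7 E
3 120/101 24/13 120/101 12/13 -3 -7 S
4 30/17 15/8 30/17 15/16 -3 -8 W
5 120/49 40/27 120/49 20/27 -4 -8 N
6 60/41 60/41 60/41 30/41 -4 -7 E
final -3 -7 S

n=0: pose=(-3,-8,W); sL=30/17, sR=15/8; mL=30/17, mR=15/16; mL+mR=735/272 → advance +1; mR−mL=-225/272 → turn -1·90°
n=1: pose=(-4,-8,N); sL=120/49, sR=40/27; mL=120/49, mR=20/27; mL+mR=4220/1323 → advance +1; mR−mL=-2260/1323 → turn -1·90°
n=2: pose=(-4,-7,E); sL=60/41, sR=60/41; mL=60/41, mR=30/41; mL+mR=90/41 → advance +1; mR−mL=-30/41 → turn -1·90°
n=3: pose=(-3,-7,S); sL=120/101, sR=24/13; mL=120/101, mR=12/13; mL+mR=2772/1313 → advance +1; mR−mL=-348/1313 → turn -1·90°
n=4: pose=(-3,-8,W); sL=30/17, sR=15/8; mL=30/17, mR=15/16; mL+mR=735/272 → advance +1; mR−mL=-225/272 → turn -1·90°
n=5: pose=(-4,-8,N); sL=120/49, sR=40/27; mL=120/49, mR=20/27; mL+mR=4220/1323 → advance +1; mR−mL=-2260/1323 → turn -1·90°
n=6: pose=(-4,-7,E); sL=60/41, sR=60/41; mL=60/41, mR=30/41; mL+mR=90/41 → advance +1; mR−mL=-30/41 → turn -1·90°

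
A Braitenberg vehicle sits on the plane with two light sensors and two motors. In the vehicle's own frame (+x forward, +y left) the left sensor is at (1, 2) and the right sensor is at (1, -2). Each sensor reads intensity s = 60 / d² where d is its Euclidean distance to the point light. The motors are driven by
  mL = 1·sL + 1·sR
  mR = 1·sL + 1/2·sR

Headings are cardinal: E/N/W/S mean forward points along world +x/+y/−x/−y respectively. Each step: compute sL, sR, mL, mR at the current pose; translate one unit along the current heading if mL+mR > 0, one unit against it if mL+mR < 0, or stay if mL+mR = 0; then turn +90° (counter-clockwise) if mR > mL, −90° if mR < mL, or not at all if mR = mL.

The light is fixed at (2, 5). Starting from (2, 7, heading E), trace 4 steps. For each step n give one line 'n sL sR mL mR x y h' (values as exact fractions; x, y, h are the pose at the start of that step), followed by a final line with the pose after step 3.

n=0: pose=(2,7,E); sL=60/17, sR=60; mL=1080/17, mR=570/17; mL+mR=1650/17 → advance +1; mR−mL=-30 → turn -1·90°
n=1: pose=(3,7,S); sL=6, sR=30; mL=36, mR=21; mL+mR=57 → advance +1; mR−mL=-15 → turn -1·90°
n=2: pose=(3,6,W); sL=60, sR=20/3; mL=200/3, mR=190/3; mL+mR=130 → advance +1; mR−mL=-10/3 → turn -1·90°
n=3: pose=(2,6,N); sL=15/2, sR=15/2; mL=15, mR=45/4; mL+mR=105/4 → advance +1; mR−mL=-15/4 → turn -1·90°

0 60/17 60 1080/17 570/17 2 7 E
1 6 30 36 21 3 7 S
2 60 20/3 200/3 190/3 3 6 W
3 15/2 15/2 15 45/4 2 6 N
final 2 7 E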